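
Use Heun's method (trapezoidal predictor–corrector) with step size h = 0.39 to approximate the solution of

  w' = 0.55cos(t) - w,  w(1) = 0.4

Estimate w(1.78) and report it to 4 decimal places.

Heun: k1 = f(t_n, w_n); k2 = f(t_n + h, w_n + h·k1); w_{n+1} = w_n + (h/2)·(k1 + k2).
t=1.000000, w=0.400000:
  k1 = f(1.000000, 0.400000) = -0.102834
  k2 = f(1.390000, 0.359895) = -0.260998
  w ← 0.400000 + (0.39/2)·(-0.102834 + (-0.260998)) = 0.329053
t=1.390000, w=0.329053:
  k1 = f(1.390000, 0.329053) = -0.230156
  k2 = f(1.780000, 0.239292) = -0.353517
  w ← 0.329053 + (0.39/2)·(-0.230156 + (-0.353517)) = 0.215237
w(1.78) ≈ 0.2152

0.2152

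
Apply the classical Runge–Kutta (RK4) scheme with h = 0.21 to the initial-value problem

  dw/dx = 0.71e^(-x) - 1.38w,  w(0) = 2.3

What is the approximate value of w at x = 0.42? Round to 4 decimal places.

1.4694

RK4: k1 = f(x_n, w_n); k2 = f(x_n + h/2, w_n + (h/2)·k1); k3 = f(x_n + h/2, w_n + (h/2)·k2); k4 = f(x_n + h, w_n + h·k3); w_{n+1} = w_n + (h/6)·(k1 + 2k2 + 2k3 + k4).
x=0.000000, w=2.300000:
  k1 = f(0.000000, 2.300000) = -2.464000
  k2 = f(0.105000, 2.041280) = -2.177736
  k3 = f(0.105000, 2.071338) = -2.219216
  k4 = f(0.210000, 1.833965) = -1.955356
  w ← 2.300000 + (0.21/6)·(k1 + 2k2 + 2k3 + k4) = 1.837536
x=0.210000, w=1.837536:
  k1 = f(0.210000, 1.837536) = -1.960285
  k2 = f(0.315000, 1.631706) = -1.733604
  k3 = f(0.315000, 1.655507) = -1.766450
  k4 = f(0.420000, 1.466581) = -1.557379
  w ← 1.837536 + (0.21/6)·(k1 + 2k2 + 2k3 + k4) = 1.469414
w(0.42) ≈ 1.4694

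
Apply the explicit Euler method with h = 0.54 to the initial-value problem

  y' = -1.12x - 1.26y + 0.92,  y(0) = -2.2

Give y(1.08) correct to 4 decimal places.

0.1043

Euler: y_{n+1} = y_n + h·f(x_n, y_n).
x=0.000000, y=-2.200000: f=3.692000 → y ← -2.200000 + 0.54·3.692000 = -0.206320
x=0.540000, y=-0.206320: f=0.575163 → y ← -0.206320 + 0.54·0.575163 = 0.104268
y(1.08) ≈ 0.1043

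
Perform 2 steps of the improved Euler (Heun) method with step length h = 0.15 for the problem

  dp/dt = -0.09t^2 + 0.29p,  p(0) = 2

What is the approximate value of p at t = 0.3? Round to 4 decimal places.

Heun: k1 = f(t_n, p_n); k2 = f(t_n + h, p_n + h·k1); p_{n+1} = p_n + (h/2)·(k1 + k2).
t=0.000000, p=2.000000:
  k1 = f(0.000000, 2.000000) = 0.580000
  k2 = f(0.150000, 2.087000) = 0.603205
  p ← 2.000000 + (0.15/2)·(0.580000 + 0.603205) = 2.088740
t=0.150000, p=2.088740:
  k1 = f(0.150000, 2.088740) = 0.603710
  k2 = f(0.300000, 2.179297) = 0.623896
  p ← 2.088740 + (0.15/2)·(0.603710 + 0.623896) = 2.180811
p(0.3) ≈ 2.1808

2.1808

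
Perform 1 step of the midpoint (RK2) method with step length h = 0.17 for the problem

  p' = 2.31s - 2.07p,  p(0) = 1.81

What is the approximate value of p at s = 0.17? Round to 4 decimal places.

1.3185

Midpoint: k1 = f(s_n, p_n); k2 = f(s_n + h/2, p_n + (h/2)·k1); p_{n+1} = p_n + h·k2.
s=0.000000, p=1.810000:
  k1 = f(0.000000, 1.810000) = -3.746700
  k2 = f(0.085000, 1.491531) = -2.891118
  p ← 1.810000 + 0.17·(-2.891118) = 1.318510
p(0.17) ≈ 1.3185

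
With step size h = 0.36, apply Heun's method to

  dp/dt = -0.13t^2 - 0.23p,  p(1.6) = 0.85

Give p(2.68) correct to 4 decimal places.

Heun: k1 = f(t_n, p_n); k2 = f(t_n + h, p_n + h·k1); p_{n+1} = p_n + (h/2)·(k1 + k2).
t=1.600000, p=0.850000:
  k1 = f(1.600000, 0.850000) = -0.528300
  k2 = f(1.960000, 0.659812) = -0.651165
  p ← 0.850000 + (0.36/2)·(-0.528300 + (-0.651165)) = 0.637696
t=1.960000, p=0.637696:
  k1 = f(1.960000, 0.637696) = -0.646078
  k2 = f(2.320000, 0.405108) = -0.792887
  p ← 0.637696 + (0.36/2)·(-0.646078 + (-0.792887)) = 0.378683
t=2.320000, p=0.378683:
  k1 = f(2.320000, 0.378683) = -0.786809
  k2 = f(2.680000, 0.095431) = -0.955661
  p ← 0.378683 + (0.36/2)·(-0.786809 + (-0.955661)) = 0.065038
p(2.68) ≈ 0.0650

0.0650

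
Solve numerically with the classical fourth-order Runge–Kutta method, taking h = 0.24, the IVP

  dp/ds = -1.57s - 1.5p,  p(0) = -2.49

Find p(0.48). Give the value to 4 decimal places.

RK4: k1 = f(s_n, p_n); k2 = f(s_n + h/2, p_n + (h/2)·k1); k3 = f(s_n + h/2, p_n + (h/2)·k2); k4 = f(s_n + h, p_n + h·k3); p_{n+1} = p_n + (h/6)·(k1 + 2k2 + 2k3 + k4).
s=0.000000, p=-2.490000:
  k1 = f(0.000000, -2.490000) = 3.735000
  k2 = f(0.120000, -2.041800) = 2.874300
  k3 = f(0.120000, -2.145084) = 3.029226
  k4 = f(0.240000, -1.762986) = 2.267679
  p ← -2.490000 + (0.24/6)·(k1 + 2k2 + 2k3 + k4) = -1.777611
s=0.240000, p=-1.777611:
  k1 = f(0.240000, -1.777611) = 2.289616
  k2 = f(0.360000, -1.502857) = 1.689085
  k3 = f(0.360000, -1.574921) = 1.797181
  k4 = f(0.480000, -1.346287) = 1.265831
  p ← -1.777611 + (0.24/6)·(k1 + 2k2 + 2k3 + k4) = -1.356492
p(0.48) ≈ -1.3565

-1.3565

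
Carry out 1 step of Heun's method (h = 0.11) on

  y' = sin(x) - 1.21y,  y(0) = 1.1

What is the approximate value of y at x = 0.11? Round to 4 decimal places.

0.9694

Heun: k1 = f(x_n, y_n); k2 = f(x_n + h, y_n + h·k1); y_{n+1} = y_n + (h/2)·(k1 + k2).
x=0.000000, y=1.100000:
  k1 = f(0.000000, 1.100000) = -1.331000
  k2 = f(0.110000, 0.953590) = -1.044066
  y ← 1.100000 + (0.11/2)·(-1.331000 + (-1.044066)) = 0.969371
y(0.11) ≈ 0.9694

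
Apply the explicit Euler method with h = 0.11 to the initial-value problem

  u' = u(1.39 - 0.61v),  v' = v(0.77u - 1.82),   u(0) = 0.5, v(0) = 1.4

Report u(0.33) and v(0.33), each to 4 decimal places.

0.6175, 0.8444

Euler on (u,v): u_{n+1} = u_n + h·u', v_{n+1} = v_n + h·v'.
0.000000: (0.500000, 1.400000); f=(0.268000, -2.009000) → (0.529480, 1.179010)
0.110000: (0.529480, 1.179010); f=(0.355177, -1.665116) → (0.568549, 0.995847)
0.220000: (0.568549, 0.995847); f=(0.444909, -1.376477) → (0.617489, 0.844435)
(u(0.33), v(0.33)) ≈ (0.6175, 0.8444)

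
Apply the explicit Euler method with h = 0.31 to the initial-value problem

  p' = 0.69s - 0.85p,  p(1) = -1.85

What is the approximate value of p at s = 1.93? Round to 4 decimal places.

Euler: p_{n+1} = p_n + h·f(s_n, p_n).
s=1.000000, p=-1.850000: f=2.262500 → p ← -1.850000 + 0.31·2.262500 = -1.148625
s=1.310000, p=-1.148625: f=1.880231 → p ← -1.148625 + 0.31·1.880231 = -0.565753
s=1.620000, p=-0.565753: f=1.598690 → p ← -0.565753 + 0.31·1.598690 = -0.070159
p(1.93) ≈ -0.0702

-0.0702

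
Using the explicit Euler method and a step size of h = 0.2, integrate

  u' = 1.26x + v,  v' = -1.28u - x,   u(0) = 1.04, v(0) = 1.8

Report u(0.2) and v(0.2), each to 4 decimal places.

Euler on (u,v): u_{n+1} = u_n + h·u', v_{n+1} = v_n + h·v'.
0.000000: (1.040000, 1.800000); f=(1.800000, -1.331200) → (1.400000, 1.533760)
(u(0.2), v(0.2)) ≈ (1.4000, 1.5338)

1.4000, 1.5338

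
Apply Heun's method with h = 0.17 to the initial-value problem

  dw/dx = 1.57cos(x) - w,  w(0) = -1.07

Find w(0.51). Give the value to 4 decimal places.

Heun: k1 = f(x_n, w_n); k2 = f(x_n + h, w_n + h·k1); w_{n+1} = w_n + (h/2)·(k1 + k2).
x=0.000000, w=-1.070000:
  k1 = f(0.000000, -1.070000) = 2.640000
  k2 = f(0.170000, -0.621200) = 2.168568
  w ← -1.070000 + (0.17/2)·(2.640000 + 2.168568) = -0.661272
x=0.170000, w=-0.661272:
  k1 = f(0.170000, -0.661272) = 2.208640
  k2 = f(0.340000, -0.285803) = 1.765928
  w ← -0.661272 + (0.17/2)·(2.208640 + 1.765928) = -0.323433
x=0.340000, w=-0.323433:
  k1 = f(0.340000, -0.323433) = 1.803558
  k2 = f(0.510000, -0.016829) = 1.387037
  w ← -0.323433 + (0.17/2)·(1.803558 + 1.387037) = -0.052233
w(0.51) ≈ -0.0522

-0.0522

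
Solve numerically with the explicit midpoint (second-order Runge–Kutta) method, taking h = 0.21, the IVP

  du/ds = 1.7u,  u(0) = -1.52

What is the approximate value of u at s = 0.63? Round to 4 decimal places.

-4.3589

Midpoint: k1 = f(s_n, u_n); k2 = f(s_n + h/2, u_n + (h/2)·k1); u_{n+1} = u_n + h·k2.
s=0.000000, u=-1.520000:
  k1 = f(0.000000, -1.520000) = -2.584000
  k2 = f(0.105000, -1.791320) = -3.045244
  u ← -1.520000 + 0.21·(-3.045244) = -2.159501
s=0.210000, u=-2.159501:
  k1 = f(0.210000, -2.159501) = -3.671152
  k2 = f(0.315000, -2.544972) = -4.326453
  u ← -2.159501 + 0.21·(-4.326453) = -3.068056
s=0.420000, u=-3.068056:
  k1 = f(0.420000, -3.068056) = -5.215696
  k2 = f(0.525000, -3.615704) = -6.146697
  u ← -3.068056 + 0.21·(-6.146697) = -4.358863
u(0.63) ≈ -4.3589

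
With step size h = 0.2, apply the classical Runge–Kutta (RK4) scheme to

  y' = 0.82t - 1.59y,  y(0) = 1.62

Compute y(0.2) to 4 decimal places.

RK4: k1 = f(t_n, y_n); k2 = f(t_n + h/2, y_n + (h/2)·k1); k3 = f(t_n + h/2, y_n + (h/2)·k2); k4 = f(t_n + h, y_n + h·k3); y_{n+1} = y_n + (h/6)·(k1 + 2k2 + 2k3 + k4).
t=0.000000, y=1.620000:
  k1 = f(0.000000, 1.620000) = -2.575800
  k2 = f(0.100000, 1.362420) = -2.084248
  k3 = f(0.100000, 1.411575) = -2.162405
  k4 = f(0.200000, 1.187519) = -1.724155
  y ← 1.620000 + (0.2/6)·(k1 + 2k2 + 2k3 + k4) = 1.193558
y(0.2) ≈ 1.1936

1.1936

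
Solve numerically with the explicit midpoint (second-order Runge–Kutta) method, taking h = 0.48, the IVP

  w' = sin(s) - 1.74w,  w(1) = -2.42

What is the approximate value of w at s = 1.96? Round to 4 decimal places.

Midpoint: k1 = f(s_n, w_n); k2 = f(s_n + h/2, w_n + (h/2)·k1); w_{n+1} = w_n + h·k2.
s=1.000000, w=-2.420000:
  k1 = f(1.000000, -2.420000) = 5.052271
  k2 = f(1.240000, -1.207455) = 3.046756
  w ← -2.420000 + 0.48·3.046756 = -0.957557
s=1.480000, w=-0.957557:
  k1 = f(1.480000, -0.957557) = 2.662031
  k2 = f(1.720000, -0.318670) = 1.543376
  w ← -0.957557 + 0.48·1.543376 = -0.216737
w(1.96) ≈ -0.2167

-0.2167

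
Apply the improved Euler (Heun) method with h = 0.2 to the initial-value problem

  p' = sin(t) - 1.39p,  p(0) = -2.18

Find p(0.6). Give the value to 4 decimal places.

Heun: k1 = f(t_n, p_n); k2 = f(t_n + h, p_n + h·k1); p_{n+1} = p_n + (h/2)·(k1 + k2).
t=0.000000, p=-2.180000:
  k1 = f(0.000000, -2.180000) = 3.030200
  k2 = f(0.200000, -1.573960) = 2.386474
  p ← -2.180000 + (0.2/2)·(3.030200 + 2.386474) = -1.638333
t=0.200000, p=-1.638333:
  k1 = f(0.200000, -1.638333) = 2.475952
  k2 = f(0.400000, -1.143142) = 1.978386
  p ← -1.638333 + (0.2/2)·(2.475952 + 1.978386) = -1.192899
t=0.400000, p=-1.192899:
  k1 = f(0.400000, -1.192899) = 2.047548
  k2 = f(0.600000, -0.783389) = 1.653554
  p ← -1.192899 + (0.2/2)·(2.047548 + 1.653554) = -0.822789
p(0.6) ≈ -0.8228

-0.8228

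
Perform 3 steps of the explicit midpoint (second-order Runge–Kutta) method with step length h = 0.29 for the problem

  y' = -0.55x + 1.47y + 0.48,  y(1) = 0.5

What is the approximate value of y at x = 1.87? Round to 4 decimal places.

Midpoint: k1 = f(x_n, y_n); k2 = f(x_n + h/2, y_n + (h/2)·k1); y_{n+1} = y_n + h·k2.
x=1.000000, y=0.500000:
  k1 = f(1.000000, 0.500000) = 0.665000
  k2 = f(1.145000, 0.596425) = 0.726995
  y ← 0.500000 + 0.29·0.726995 = 0.710828
x=1.290000, y=0.710828:
  k1 = f(1.290000, 0.710828) = 0.815418
  k2 = f(1.435000, 0.829064) = 0.909474
  y ← 0.710828 + 0.29·0.909474 = 0.974576
x=1.580000, y=0.974576:
  k1 = f(1.580000, 0.974576) = 1.043627
  k2 = f(1.725000, 1.125902) = 1.186326
  y ← 0.974576 + 0.29·1.186326 = 1.318610
y(1.87) ≈ 1.3186

1.3186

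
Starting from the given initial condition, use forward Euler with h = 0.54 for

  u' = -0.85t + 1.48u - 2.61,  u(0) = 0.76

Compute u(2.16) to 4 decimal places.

-11.1901

Euler: u_{n+1} = u_n + h·f(t_n, u_n).
t=0.000000, u=0.760000: f=-1.485200 → u ← 0.760000 + 0.54·(-1.485200) = -0.042008
t=0.540000, u=-0.042008: f=-3.131172 → u ← -0.042008 + 0.54·(-3.131172) = -1.732841
t=1.080000, u=-1.732841: f=-6.092604 → u ← -1.732841 + 0.54·(-6.092604) = -5.022847
t=1.620000, u=-5.022847: f=-11.420814 → u ← -5.022847 + 0.54·(-11.420814) = -11.190087
u(2.16) ≈ -11.1901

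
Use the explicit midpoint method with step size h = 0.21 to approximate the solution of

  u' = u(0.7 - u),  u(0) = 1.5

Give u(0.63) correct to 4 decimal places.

1.0747

Midpoint: k1 = f(t_n, u_n); k2 = f(t_n + h/2, u_n + (h/2)·k1); u_{n+1} = u_n + h·k2.
t=0.000000, u=1.500000:
  k1 = f(0.000000, 1.500000) = -1.200000
  k2 = f(0.105000, 1.374000) = -0.926076
  u ← 1.500000 + 0.21·(-0.926076) = 1.305524
t=0.210000, u=1.305524:
  k1 = f(0.210000, 1.305524) = -0.790526
  k2 = f(0.315000, 1.222519) = -0.638789
  u ← 1.305524 + 0.21·(-0.638789) = 1.171378
t=0.420000, u=1.171378:
  k1 = f(0.420000, 1.171378) = -0.552162
  k2 = f(0.525000, 1.113401) = -0.460282
  u ← 1.171378 + 0.21·(-0.460282) = 1.074719
u(0.63) ≈ 1.0747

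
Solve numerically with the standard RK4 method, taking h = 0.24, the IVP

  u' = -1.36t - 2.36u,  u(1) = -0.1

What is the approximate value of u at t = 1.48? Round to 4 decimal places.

-0.5338

RK4: k1 = f(t_n, u_n); k2 = f(t_n + h/2, u_n + (h/2)·k1); k3 = f(t_n + h/2, u_n + (h/2)·k2); k4 = f(t_n + h, u_n + h·k3); u_{n+1} = u_n + (h/6)·(k1 + 2k2 + 2k3 + k4).
t=1.000000, u=-0.100000:
  k1 = f(1.000000, -0.100000) = -1.124000
  k2 = f(1.120000, -0.234880) = -0.968883
  k3 = f(1.120000, -0.216266) = -1.012812
  k4 = f(1.240000, -0.343075) = -0.876743
  u ← -0.100000 + (0.24/6)·(k1 + 2k2 + 2k3 + k4) = -0.338565
t=1.240000, u=-0.338565:
  k1 = f(1.240000, -0.338565) = -0.887386
  k2 = f(1.360000, -0.445052) = -0.799278
  k3 = f(1.360000, -0.434479) = -0.824230
  k4 = f(1.480000, -0.536381) = -0.746942
  u ← -0.338565 + (0.24/6)·(k1 + 2k2 + 2k3 + k4) = -0.533819
u(1.48) ≈ -0.5338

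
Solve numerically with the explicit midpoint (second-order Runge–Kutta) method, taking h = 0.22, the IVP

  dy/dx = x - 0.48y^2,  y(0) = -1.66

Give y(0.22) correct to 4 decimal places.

Midpoint: k1 = f(x_n, y_n); k2 = f(x_n + h/2, y_n + (h/2)·k1); y_{n+1} = y_n + h·k2.
x=0.000000, y=-1.660000:
  k1 = f(0.000000, -1.660000) = -1.322688
  k2 = f(0.110000, -1.805496) = -1.454711
  y ← -1.660000 + 0.22·(-1.454711) = -1.980036
y(0.22) ≈ -1.9800

-1.9800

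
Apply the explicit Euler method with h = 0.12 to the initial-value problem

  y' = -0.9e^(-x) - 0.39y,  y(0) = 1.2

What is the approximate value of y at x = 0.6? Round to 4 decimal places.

0.5563

Euler: y_{n+1} = y_n + h·f(x_n, y_n).
x=0.000000, y=1.200000: f=-1.368000 → y ← 1.200000 + 0.12·(-1.368000) = 1.035840
x=0.120000, y=1.035840: f=-1.202206 → y ← 1.035840 + 0.12·(-1.202206) = 0.891575
x=0.240000, y=0.891575: f=-1.055679 → y ← 0.891575 + 0.12·(-1.055679) = 0.764894
x=0.360000, y=0.764894: f=-0.926217 → y ← 0.764894 + 0.12·(-0.926217) = 0.653748
x=0.480000, y=0.653748: f=-0.811867 → y ← 0.653748 + 0.12·(-0.811867) = 0.556324
y(0.6) ≈ 0.5563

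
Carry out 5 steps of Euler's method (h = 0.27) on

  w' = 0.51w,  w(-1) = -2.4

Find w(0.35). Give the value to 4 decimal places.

-4.5746

Euler: w_{n+1} = w_n + h·f(t_n, w_n).
t=-1.000000, w=-2.400000: f=-1.224000 → w ← -2.400000 + 0.27·(-1.224000) = -2.730480
t=-0.730000, w=-2.730480: f=-1.392545 → w ← -2.730480 + 0.27·(-1.392545) = -3.106467
t=-0.460000, w=-3.106467: f=-1.584298 → w ← -3.106467 + 0.27·(-1.584298) = -3.534228
t=-0.190000, w=-3.534228: f=-1.802456 → w ← -3.534228 + 0.27·(-1.802456) = -4.020891
t=0.080000, w=-4.020891: f=-2.050654 → w ← -4.020891 + 0.27·(-2.050654) = -4.574567
w(0.35) ≈ -4.5746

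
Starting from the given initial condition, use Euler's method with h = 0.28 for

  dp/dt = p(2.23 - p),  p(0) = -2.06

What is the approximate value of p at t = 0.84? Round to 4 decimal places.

-69.5367

Euler: p_{n+1} = p_n + h·f(t_n, p_n).
t=0.000000, p=-2.060000: f=-8.837400 → p ← -2.060000 + 0.28·(-8.837400) = -4.534472
t=0.280000, p=-4.534472: f=-30.673309 → p ← -4.534472 + 0.28·(-30.673309) = -13.122998
t=0.560000, p=-13.122998: f=-201.477376 → p ← -13.122998 + 0.28·(-201.477376) = -69.536664
p(0.84) ≈ -69.5367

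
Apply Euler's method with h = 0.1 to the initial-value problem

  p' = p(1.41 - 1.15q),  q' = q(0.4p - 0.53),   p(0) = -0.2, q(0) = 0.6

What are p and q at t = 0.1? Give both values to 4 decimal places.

-0.2144, 0.5634

Euler on (p,q): p_{n+1} = p_n + h·p', q_{n+1} = q_n + h·q'.
0.000000: (-0.200000, 0.600000); f=(-0.144000, -0.366000) → (-0.214400, 0.563400)
(p(0.1), q(0.1)) ≈ (-0.2144, 0.5634)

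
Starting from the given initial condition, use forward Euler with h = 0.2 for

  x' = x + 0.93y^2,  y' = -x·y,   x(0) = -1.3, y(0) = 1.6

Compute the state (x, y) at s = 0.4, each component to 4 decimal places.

Euler on (x,y): x_{n+1} = x_n + h·x', y_{n+1} = y_n + h·y'.
0.000000: (-1.300000, 1.600000); f=(1.080800, 2.080000) → (-1.083840, 2.016000)
0.200000: (-1.083840, 2.016000); f=(2.695918, 2.185021) → (-0.544656, 2.453004)
(x(0.4), y(0.4)) ≈ (-0.5447, 2.4530)

-0.5447, 2.4530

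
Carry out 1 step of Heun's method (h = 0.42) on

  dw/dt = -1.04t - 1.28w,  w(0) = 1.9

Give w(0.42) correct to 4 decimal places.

Heun: k1 = f(t_n, w_n); k2 = f(t_n + h, w_n + h·k1); w_{n+1} = w_n + (h/2)·(k1 + k2).
t=0.000000, w=1.900000:
  k1 = f(0.000000, 1.900000) = -2.432000
  k2 = f(0.420000, 0.878560) = -1.561357
  w ← 1.900000 + (0.42/2)·(-2.432000 + (-1.561357)) = 1.061395
w(0.42) ≈ 1.0614

1.0614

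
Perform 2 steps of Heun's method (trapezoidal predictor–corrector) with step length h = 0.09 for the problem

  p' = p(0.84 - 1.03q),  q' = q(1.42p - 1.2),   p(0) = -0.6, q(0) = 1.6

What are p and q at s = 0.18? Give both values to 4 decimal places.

Heun on (p,q): k1 = f(s_n, state_n); k2 = f(s_n + h, state_n + h·k1); state_{n+1} = state_n + (h/2)·(k1 + k2).
0.000000: (-0.600000, 1.600000)
  k1 = (0.484800, -3.283200)
  predictor → (-0.556368, 1.304512)
  k2 = (0.280213, -2.596034)
  → (-0.565574, 1.335434)
0.090000: (-0.565574, 1.335434)
  k1 = (0.302864, -2.675030)
  predictor → (-0.538317, 1.094682)
  k2 = (0.154778, -2.150403)
  → (-0.544981, 1.118290)
(p(0.18), q(0.18)) ≈ (-0.5450, 1.1183)

-0.5450, 1.1183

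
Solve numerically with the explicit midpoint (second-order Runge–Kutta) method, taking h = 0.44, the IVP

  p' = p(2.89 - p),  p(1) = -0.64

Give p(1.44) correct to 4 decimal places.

-2.6547

Midpoint: k1 = f(t_n, p_n); k2 = f(t_n + h/2, p_n + (h/2)·k1); p_{n+1} = p_n + h·k2.
t=1.000000, p=-0.640000:
  k1 = f(1.000000, -0.640000) = -2.259200
  k2 = f(1.220000, -1.137024) = -4.578823
  p ← -0.640000 + 0.44·(-4.578823) = -2.654682
p(1.44) ≈ -2.6547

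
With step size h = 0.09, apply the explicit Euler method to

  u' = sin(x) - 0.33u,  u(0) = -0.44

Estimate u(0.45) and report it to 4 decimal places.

-0.3009

Euler: u_{n+1} = u_n + h·f(x_n, u_n).
x=0.000000, u=-0.440000: f=0.145200 → u ← -0.440000 + 0.09·0.145200 = -0.426932
x=0.090000, u=-0.426932: f=0.230766 → u ← -0.426932 + 0.09·0.230766 = -0.406163
x=0.180000, u=-0.406163: f=0.313063 → u ← -0.406163 + 0.09·0.313063 = -0.377987
x=0.270000, u=-0.377987: f=0.391467 → u ← -0.377987 + 0.09·0.391467 = -0.342755
x=0.360000, u=-0.342755: f=0.465383 → u ← -0.342755 + 0.09·0.465383 = -0.300871
u(0.45) ≈ -0.3009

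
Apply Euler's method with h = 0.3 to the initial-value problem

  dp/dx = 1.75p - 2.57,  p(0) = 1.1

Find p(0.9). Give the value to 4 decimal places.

0.1614

Euler: p_{n+1} = p_n + h·f(x_n, p_n).
x=0.000000, p=1.100000: f=-0.645000 → p ← 1.100000 + 0.3·(-0.645000) = 0.906500
x=0.300000, p=0.906500: f=-0.983625 → p ← 0.906500 + 0.3·(-0.983625) = 0.611413
x=0.600000, p=0.611413: f=-1.500028 → p ← 0.611413 + 0.3·(-1.500028) = 0.161404
p(0.9) ≈ 0.1614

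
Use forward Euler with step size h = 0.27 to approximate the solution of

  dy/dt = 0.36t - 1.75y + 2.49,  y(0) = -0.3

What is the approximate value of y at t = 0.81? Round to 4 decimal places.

Euler: y_{n+1} = y_n + h·f(t_n, y_n).
t=0.000000, y=-0.300000: f=3.015000 → y ← -0.300000 + 0.27·3.015000 = 0.514050
t=0.270000, y=0.514050: f=1.687612 → y ← 0.514050 + 0.27·1.687612 = 0.969705
t=0.540000, y=0.969705: f=0.987416 → y ← 0.969705 + 0.27·0.987416 = 1.236308
y(0.81) ≈ 1.2363

1.2363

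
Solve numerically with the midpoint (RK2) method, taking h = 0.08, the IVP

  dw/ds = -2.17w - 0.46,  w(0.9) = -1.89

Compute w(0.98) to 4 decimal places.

-1.6240

Midpoint: k1 = f(s_n, w_n); k2 = f(s_n + h/2, w_n + (h/2)·k1); w_{n+1} = w_n + h·k2.
s=0.900000, w=-1.890000:
  k1 = f(0.900000, -1.890000) = 3.641300
  k2 = f(0.940000, -1.744348) = 3.325235
  w ← -1.890000 + 0.08·3.325235 = -1.623981
w(0.98) ≈ -1.6240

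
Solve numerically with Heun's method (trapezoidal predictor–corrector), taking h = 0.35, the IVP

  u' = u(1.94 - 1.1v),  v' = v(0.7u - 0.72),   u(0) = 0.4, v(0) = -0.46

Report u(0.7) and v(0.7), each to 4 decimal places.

Heun on (u,v): k1 = f(t_n, state_n); k2 = f(t_n + h, state_n + h·k1); state_{n+1} = state_n + (h/2)·(k1 + k2).
0.000000: (0.400000, -0.460000)
  k1 = (0.978400, 0.202400)
  predictor → (0.742440, -0.389160)
  k2 = (1.758154, 0.077946)
  → (0.878897, -0.410940)
0.350000: (0.878897, -0.410940)
  k1 = (2.102351, 0.043055)
  predictor → (1.614720, -0.395870)
  k2 = (3.835698, -0.162427)
  → (1.918056, -0.431830)
(u(0.7), v(0.7)) ≈ (1.9181, -0.4318)

1.9181, -0.4318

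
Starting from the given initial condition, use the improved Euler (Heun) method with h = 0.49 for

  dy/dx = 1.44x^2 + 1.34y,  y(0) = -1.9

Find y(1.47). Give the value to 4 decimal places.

Heun: k1 = f(x_n, y_n); k2 = f(x_n + h, y_n + h·k1); y_{n+1} = y_n + (h/2)·(k1 + k2).
x=0.000000, y=-1.900000:
  k1 = f(0.000000, -1.900000) = -2.546000
  k2 = f(0.490000, -3.147540) = -3.871960
  y ← -1.900000 + (0.49/2)·(-2.546000 + (-3.871960)) = -3.472400
x=0.490000, y=-3.472400:
  k1 = f(0.490000, -3.472400) = -4.307272
  k2 = f(0.980000, -5.582963) = -6.098195
  y ← -3.472400 + (0.49/2)·(-4.307272 + (-6.098195)) = -6.021740
x=0.980000, y=-6.021740:
  k1 = f(0.980000, -6.021740) = -6.686155
  k2 = f(1.470000, -9.297956) = -9.347564
  y ← -6.021740 + (0.49/2)·(-6.686155 + (-9.347564)) = -9.950001
y(1.47) ≈ -9.9500

-9.9500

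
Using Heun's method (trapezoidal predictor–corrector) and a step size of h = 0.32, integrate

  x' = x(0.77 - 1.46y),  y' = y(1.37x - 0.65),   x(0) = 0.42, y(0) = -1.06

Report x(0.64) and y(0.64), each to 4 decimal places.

1.7928, -1.4795

Heun on (x,y): k1 = f(t_n, state_n); k2 = f(t_n + h, state_n + h·k1); state_{n+1} = state_n + (h/2)·(k1 + k2).
0.000000: (0.420000, -1.060000)
  k1 = (0.973392, 0.079076)
  predictor → (0.731485, -1.034696)
  k2 = (1.668266, -0.364353)
  → (0.842665, -1.105644)
0.320000: (0.842665, -1.105644)
  k1 = (2.009117, -0.557744)
  predictor → (1.485583, -1.284122)
  k2 = (3.929097, -1.778828)
  → (1.792780, -1.479496)
(x(0.64), y(0.64)) ≈ (1.7928, -1.4795)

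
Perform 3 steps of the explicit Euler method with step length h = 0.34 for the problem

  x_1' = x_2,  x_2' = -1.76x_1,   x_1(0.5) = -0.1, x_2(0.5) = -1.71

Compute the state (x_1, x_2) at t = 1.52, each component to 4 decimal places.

-1.6649, -0.4989

Euler on (x_1,x_2): x_1_{n+1} = x_1_n + h·x_1', x_2_{n+1} = x_2_n + h·x_2'.
0.500000: (-0.100000, -1.710000); f=(-1.710000, 0.176000) → (-0.681400, -1.650160)
0.840000: (-0.681400, -1.650160); f=(-1.650160, 1.199264) → (-1.242454, -1.242410)
1.180000: (-1.242454, -1.242410); f=(-1.242410, 2.186720) → (-1.664874, -0.498926)
(x_1(1.52), x_2(1.52)) ≈ (-1.6649, -0.4989)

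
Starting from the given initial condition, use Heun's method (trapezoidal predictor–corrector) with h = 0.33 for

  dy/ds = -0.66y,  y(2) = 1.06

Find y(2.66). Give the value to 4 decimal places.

Heun: k1 = f(s_n, y_n); k2 = f(s_n + h, y_n + h·k1); y_{n+1} = y_n + (h/2)·(k1 + k2).
s=2.000000, y=1.060000:
  k1 = f(2.000000, 1.060000) = -0.699600
  k2 = f(2.330000, 0.829132) = -0.547227
  y ← 1.060000 + (0.33/2)·(-0.699600 + (-0.547227)) = 0.854274
s=2.330000, y=0.854274:
  k1 = f(2.330000, 0.854274) = -0.563821
  k2 = f(2.660000, 0.668213) = -0.441020
  y ← 0.854274 + (0.33/2)·(-0.563821 + (-0.441020)) = 0.688475
y(2.66) ≈ 0.6885

0.6885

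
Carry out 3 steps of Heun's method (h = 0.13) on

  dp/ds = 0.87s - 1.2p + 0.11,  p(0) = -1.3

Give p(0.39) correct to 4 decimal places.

Heun: k1 = f(s_n, p_n); k2 = f(s_n + h, p_n + h·k1); p_{n+1} = p_n + (h/2)·(k1 + k2).
s=0.000000, p=-1.300000:
  k1 = f(0.000000, -1.300000) = 1.670000
  k2 = f(0.130000, -1.082900) = 1.522580
  p ← -1.300000 + (0.13/2)·(1.670000 + 1.522580) = -1.092482
s=0.130000, p=-1.092482:
  k1 = f(0.130000, -1.092482) = 1.534079
  k2 = f(0.260000, -0.893052) = 1.407862
  p ← -1.092482 + (0.13/2)·(1.534079 + 1.407862) = -0.901256
s=0.260000, p=-0.901256:
  k1 = f(0.260000, -0.901256) = 1.417707
  k2 = f(0.390000, -0.716954) = 1.309645
  p ← -0.901256 + (0.13/2)·(1.417707 + 1.309645) = -0.723978
p(0.39) ≈ -0.7240

-0.7240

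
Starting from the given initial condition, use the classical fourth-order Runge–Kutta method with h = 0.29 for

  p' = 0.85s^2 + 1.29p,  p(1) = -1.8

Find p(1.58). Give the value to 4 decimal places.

-2.6300

RK4: k1 = f(s_n, p_n); k2 = f(s_n + h/2, p_n + (h/2)·k1); k3 = f(s_n + h/2, p_n + (h/2)·k2); k4 = f(s_n + h, p_n + h·k3); p_{n+1} = p_n + (h/6)·(k1 + 2k2 + 2k3 + k4).
s=1.000000, p=-1.800000:
  k1 = f(1.000000, -1.800000) = -1.472000
  k2 = f(1.145000, -2.013440) = -1.482966
  k3 = f(1.145000, -2.015030) = -1.485018
  k4 = f(1.290000, -2.230655) = -1.463060
  p ← -1.800000 + (0.29/6)·(k1 + 2k2 + 2k3 + k4) = -2.228766
s=1.290000, p=-2.228766:
  k1 = f(1.290000, -2.228766) = -1.460624
  k2 = f(1.435000, -2.440557) = -1.397977
  k3 = f(1.435000, -2.431473) = -1.386259
  k4 = f(1.580000, -2.630781) = -1.271768
  p ← -2.228766 + (0.29/6)·(k1 + 2k2 + 2k3 + k4) = -2.629975
p(1.58) ≈ -2.6300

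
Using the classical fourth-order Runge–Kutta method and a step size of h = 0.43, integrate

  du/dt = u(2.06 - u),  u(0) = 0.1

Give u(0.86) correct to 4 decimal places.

0.4744

RK4: k1 = f(t_n, u_n); k2 = f(t_n + h/2, u_n + (h/2)·k1); k3 = f(t_n + h/2, u_n + (h/2)·k2); k4 = f(t_n + h, u_n + h·k3); u_{n+1} = u_n + (h/6)·(k1 + 2k2 + 2k3 + k4).
t=0.000000, u=0.100000:
  k1 = f(0.000000, 0.100000) = 0.196000
  k2 = f(0.215000, 0.142140) = 0.272605
  k3 = f(0.215000, 0.158610) = 0.301579
  k4 = f(0.430000, 0.229679) = 0.420387
  u ← 0.100000 + (0.43/6)·(k1 + 2k2 + 2k3 + k4) = 0.226474
t=0.430000, u=0.226474:
  k1 = f(0.430000, 0.226474) = 0.415246
  k2 = f(0.645000, 0.315752) = 0.550750
  k3 = f(0.645000, 0.344885) = 0.591518
  k4 = f(0.860000, 0.480827) = 0.759309
  u ← 0.226474 + (0.43/6)·(k1 + 2k2 + 2k3 + k4) = 0.474376
u(0.86) ≈ 0.4744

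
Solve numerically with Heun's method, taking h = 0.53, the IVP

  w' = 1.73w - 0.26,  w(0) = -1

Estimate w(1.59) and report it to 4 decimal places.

Heun: k1 = f(x_n, w_n); k2 = f(x_n + h, w_n + h·k1); w_{n+1} = w_n + (h/2)·(k1 + k2).
x=0.000000, w=-1.000000:
  k1 = f(0.000000, -1.000000) = -1.990000
  k2 = f(0.530000, -2.054700) = -3.814631
  w ← -1.000000 + (0.53/2)·(-1.990000 + (-3.814631)) = -2.538227
x=0.530000, w=-2.538227:
  k1 = f(0.530000, -2.538227) = -4.651133
  k2 = f(1.060000, -5.003328) = -8.915757
  w ← -2.538227 + (0.53/2)·(-4.651133 + (-8.915757)) = -6.133453
x=1.060000, w=-6.133453:
  k1 = f(1.060000, -6.133453) = -10.870874
  k2 = f(1.590000, -11.895016) = -20.838378
  w ← -6.133453 + (0.53/2)·(-10.870874 + (-20.838378)) = -14.536405
w(1.59) ≈ -14.5364

-14.5364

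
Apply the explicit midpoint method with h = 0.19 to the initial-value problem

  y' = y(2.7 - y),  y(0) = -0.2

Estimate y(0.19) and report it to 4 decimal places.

-0.3432

Midpoint: k1 = f(x_n, y_n); k2 = f(x_n + h/2, y_n + (h/2)·k1); y_{n+1} = y_n + h·k2.
x=0.000000, y=-0.200000:
  k1 = f(0.000000, -0.200000) = -0.580000
  k2 = f(0.095000, -0.255100) = -0.753846
  y ← -0.200000 + 0.19·(-0.753846) = -0.343231
y(0.19) ≈ -0.3432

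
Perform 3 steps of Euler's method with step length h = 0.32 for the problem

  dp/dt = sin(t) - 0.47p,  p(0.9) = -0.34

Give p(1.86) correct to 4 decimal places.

0.5476

Euler: p_{n+1} = p_n + h·f(t_n, p_n).
t=0.900000, p=-0.340000: f=0.943127 → p ← -0.340000 + 0.32·0.943127 = -0.038199
t=1.220000, p=-0.038199: f=0.957053 → p ← -0.038199 + 0.32·0.957053 = 0.268058
t=1.540000, p=0.268058: f=0.873539 → p ← 0.268058 + 0.32·0.873539 = 0.547590
p(1.86) ≈ 0.5476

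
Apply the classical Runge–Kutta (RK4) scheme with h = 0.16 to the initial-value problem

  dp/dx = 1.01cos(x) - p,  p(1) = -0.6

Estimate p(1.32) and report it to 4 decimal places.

RK4: k1 = f(x_n, p_n); k2 = f(x_n + h/2, p_n + (h/2)·k1); k3 = f(x_n + h/2, p_n + (h/2)·k2); k4 = f(x_n + h, p_n + h·k3); p_{n+1} = p_n + (h/6)·(k1 + 2k2 + 2k3 + k4).
x=1.000000, p=-0.600000:
  k1 = f(1.000000, -0.600000) = 1.145705
  k2 = f(1.080000, -0.508344) = 0.984385
  k3 = f(1.080000, -0.521249) = 0.997291
  k4 = f(1.160000, -0.440433) = 0.843766
  p ← -0.600000 + (0.16/6)·(k1 + 2k2 + 2k3 + k4) = -0.441258
x=1.160000, p=-0.441258:
  k1 = f(1.160000, -0.441258) = 0.844591
  k2 = f(1.240000, -0.373691) = 0.701735
  k3 = f(1.240000, -0.385119) = 0.713163
  k4 = f(1.320000, -0.327152) = 0.577809
  p ← -0.441258 + (0.16/6)·(k1 + 2k2 + 2k3 + k4) = -0.327866
p(1.32) ≈ -0.3279

-0.3279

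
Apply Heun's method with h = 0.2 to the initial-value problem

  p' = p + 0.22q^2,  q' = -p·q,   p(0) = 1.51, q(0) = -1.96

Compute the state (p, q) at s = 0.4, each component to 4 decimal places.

2.4882, -0.9093

Heun on (p,q): k1 = f(s_n, state_n); k2 = f(s_n + h, state_n + h·k1); state_{n+1} = state_n + (h/2)·(k1 + k2).
0.000000: (1.510000, -1.960000)
  k1 = (2.355152, 2.959600)
  predictor → (1.981030, -1.368080)
  k2 = (2.392792, 2.710208)
  → (1.984794, -1.393019)
0.200000: (1.984794, -1.393019)
  k1 = (2.411705, 2.764857)
  predictor → (2.467135, -0.840048)
  k2 = (2.622385, 2.072512)
  → (2.488203, -0.909282)
(p(0.4), q(0.4)) ≈ (2.4882, -0.9093)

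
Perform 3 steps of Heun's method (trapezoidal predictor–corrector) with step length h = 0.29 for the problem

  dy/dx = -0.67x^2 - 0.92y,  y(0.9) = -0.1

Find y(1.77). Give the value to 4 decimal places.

Heun: k1 = f(x_n, y_n); k2 = f(x_n + h, y_n + h·k1); y_{n+1} = y_n + (h/2)·(k1 + k2).
x=0.900000, y=-0.100000:
  k1 = f(0.900000, -0.100000) = -0.450700
  k2 = f(1.190000, -0.230703) = -0.736540
  y ← -0.100000 + (0.29/2)·(-0.450700 + (-0.736540)) = -0.272150
x=1.190000, y=-0.272150:
  k1 = f(1.190000, -0.272150) = -0.698409
  k2 = f(1.480000, -0.474688) = -1.030855
  y ← -0.272150 + (0.29/2)·(-0.698409 + (-1.030855)) = -0.522893
x=1.480000, y=-0.522893:
  k1 = f(1.480000, -0.522893) = -0.986506
  k2 = f(1.770000, -0.808980) = -1.354781
  y ← -0.522893 + (0.29/2)·(-0.986506 + (-1.354781)) = -0.862380
y(1.77) ≈ -0.8624

-0.8624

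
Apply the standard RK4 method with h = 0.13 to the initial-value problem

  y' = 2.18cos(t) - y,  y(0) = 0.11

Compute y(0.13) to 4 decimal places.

RK4: k1 = f(t_n, y_n); k2 = f(t_n + h/2, y_n + (h/2)·k1); k3 = f(t_n + h/2, y_n + (h/2)·k2); k4 = f(t_n + h, y_n + h·k3); y_{n+1} = y_n + (h/6)·(k1 + 2k2 + 2k3 + k4).
t=0.000000, y=0.110000:
  k1 = f(0.000000, 0.110000) = 2.070000
  k2 = f(0.065000, 0.244550) = 1.930846
  k3 = f(0.065000, 0.235505) = 1.939891
  k4 = f(0.130000, 0.362186) = 1.799419
  y ← 0.110000 + (0.13/6)·(k1 + 2k2 + 2k3 + k4) = 0.361569
y(0.13) ≈ 0.3616

0.3616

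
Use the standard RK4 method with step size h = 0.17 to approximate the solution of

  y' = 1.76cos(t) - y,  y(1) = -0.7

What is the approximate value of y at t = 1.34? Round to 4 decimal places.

RK4: k1 = f(t_n, y_n); k2 = f(t_n + h/2, y_n + (h/2)·k1); k3 = f(t_n + h/2, y_n + (h/2)·k2); k4 = f(t_n + h, y_n + h·k3); y_{n+1} = y_n + (h/6)·(k1 + 2k2 + 2k3 + k4).
t=1.000000, y=-0.700000:
  k1 = f(1.000000, -0.700000) = 1.650932
  k2 = f(1.085000, -0.559671) = 1.381437
  k3 = f(1.085000, -0.582578) = 1.404344
  k4 = f(1.170000, -0.461261) = 1.147928
  y ← -0.700000 + (0.17/6)·(k1 + 2k2 + 2k3 + k4) = -0.462838
t=1.170000, y=-0.462838:
  k1 = f(1.170000, -0.462838) = 1.149505
  k2 = f(1.255000, -0.365130) = 0.911739
  k3 = f(1.255000, -0.385340) = 0.931950
  k4 = f(1.340000, -0.304407) = 0.707012
  y ← -0.462838 + (0.17/6)·(k1 + 2k2 + 2k3 + k4) = -0.305761
y(1.34) ≈ -0.3058

-0.3058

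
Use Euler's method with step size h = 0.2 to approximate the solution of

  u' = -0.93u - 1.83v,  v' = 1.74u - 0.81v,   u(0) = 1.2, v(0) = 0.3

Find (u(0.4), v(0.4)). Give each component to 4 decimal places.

0.4609, 0.8623

Euler on (u,v): u_{n+1} = u_n + h·u', v_{n+1} = v_n + h·v'.
0.000000: (1.200000, 0.300000); f=(-1.665000, 1.845000) → (0.867000, 0.669000)
0.200000: (0.867000, 0.669000); f=(-2.030580, 0.966690) → (0.460884, 0.862338)
(u(0.4), v(0.4)) ≈ (0.4609, 0.8623)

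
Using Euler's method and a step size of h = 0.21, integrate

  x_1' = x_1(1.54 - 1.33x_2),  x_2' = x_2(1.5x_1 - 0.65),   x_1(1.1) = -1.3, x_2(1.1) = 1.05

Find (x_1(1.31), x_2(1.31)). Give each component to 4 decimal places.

-1.3392, 0.4767

Euler on (x_1,x_2): x_1_{n+1} = x_1_n + h·x_1', x_2_{n+1} = x_2_n + h·x_2'.
1.100000: (-1.300000, 1.050000); f=(-0.186550, -2.730000) → (-1.339176, 0.476700)
(x_1(1.31), x_2(1.31)) ≈ (-1.3392, 0.4767)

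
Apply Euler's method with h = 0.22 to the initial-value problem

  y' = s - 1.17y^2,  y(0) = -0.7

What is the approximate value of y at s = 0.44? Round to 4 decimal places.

Euler: y_{n+1} = y_n + h·f(s_n, y_n).
s=0.000000, y=-0.700000: f=-0.573300 → y ← -0.700000 + 0.22·(-0.573300) = -0.826126
s=0.220000, y=-0.826126: f=-0.578506 → y ← -0.826126 + 0.22·(-0.578506) = -0.953397
y(0.44) ≈ -0.9534

-0.9534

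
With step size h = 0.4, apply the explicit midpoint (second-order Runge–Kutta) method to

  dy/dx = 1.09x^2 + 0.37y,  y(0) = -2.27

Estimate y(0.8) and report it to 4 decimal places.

Midpoint: k1 = f(x_n, y_n); k2 = f(x_n + h/2, y_n + (h/2)·k1); y_{n+1} = y_n + h·k2.
x=0.000000, y=-2.270000:
  k1 = f(0.000000, -2.270000) = -0.839900
  k2 = f(0.200000, -2.437980) = -0.858453
  y ← -2.270000 + 0.4·(-0.858453) = -2.613381
x=0.400000, y=-2.613381:
  k1 = f(0.400000, -2.613381) = -0.792551
  k2 = f(0.600000, -2.771891) = -0.633200
  y ← -2.613381 + 0.4·(-0.633200) = -2.866661
y(0.8) ≈ -2.8667

-2.8667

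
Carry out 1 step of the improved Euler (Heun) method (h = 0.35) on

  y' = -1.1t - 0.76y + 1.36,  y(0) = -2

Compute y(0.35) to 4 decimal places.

-1.1934

Heun: k1 = f(t_n, y_n); k2 = f(t_n + h, y_n + h·k1); y_{n+1} = y_n + (h/2)·(k1 + k2).
t=0.000000, y=-2.000000:
  k1 = f(0.000000, -2.000000) = 2.880000
  k2 = f(0.350000, -0.992000) = 1.728920
  y ← -2.000000 + (0.35/2)·(2.880000 + 1.728920) = -1.193439
y(0.35) ≈ -1.1934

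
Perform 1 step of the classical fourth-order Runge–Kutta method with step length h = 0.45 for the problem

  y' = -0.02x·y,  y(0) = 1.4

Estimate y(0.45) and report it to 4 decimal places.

RK4: k1 = f(x_n, y_n); k2 = f(x_n + h/2, y_n + (h/2)·k1); k3 = f(x_n + h/2, y_n + (h/2)·k2); k4 = f(x_n + h, y_n + h·k3); y_{n+1} = y_n + (h/6)·(k1 + 2k2 + 2k3 + k4).
x=0.000000, y=1.400000:
  k1 = f(0.000000, 1.400000) = 0.000000
  k2 = f(0.225000, 1.400000) = -0.006300
  k3 = f(0.225000, 1.398582) = -0.006294
  k4 = f(0.450000, 1.397168) = -0.012575
  y ← 1.400000 + (0.45/6)·(k1 + 2k2 + 2k3 + k4) = 1.397168
y(0.45) ≈ 1.3972

1.3972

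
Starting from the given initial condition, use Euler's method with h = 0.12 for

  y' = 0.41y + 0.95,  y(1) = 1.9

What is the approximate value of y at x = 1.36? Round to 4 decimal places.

Euler: y_{n+1} = y_n + h·f(x_n, y_n).
x=1.000000, y=1.900000: f=1.729000 → y ← 1.900000 + 0.12·1.729000 = 2.107480
x=1.120000, y=2.107480: f=1.814067 → y ← 2.107480 + 0.12·1.814067 = 2.325168
x=1.240000, y=2.325168: f=1.903319 → y ← 2.325168 + 0.12·1.903319 = 2.553566
y(1.36) ≈ 2.5536

2.5536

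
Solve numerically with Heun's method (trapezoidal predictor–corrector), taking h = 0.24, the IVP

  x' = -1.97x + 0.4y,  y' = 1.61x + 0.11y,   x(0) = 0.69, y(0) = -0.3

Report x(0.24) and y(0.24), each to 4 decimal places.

Heun on (x,y): k1 = f(t_n, state_n); k2 = f(t_n + h, state_n + h·k1); state_{n+1} = state_n + (h/2)·(k1 + k2).
0.000000: (0.690000, -0.300000)
  k1 = (-1.479300, 1.077900)
  predictor → (0.334968, -0.041304)
  k2 = (-0.676409, 0.534755)
  → (0.431315, -0.106481)
(x(0.24), y(0.24)) ≈ (0.4313, -0.1065)

0.4313, -0.1065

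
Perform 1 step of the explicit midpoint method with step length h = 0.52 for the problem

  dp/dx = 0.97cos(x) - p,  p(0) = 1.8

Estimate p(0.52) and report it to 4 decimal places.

Midpoint: k1 = f(x_n, p_n); k2 = f(x_n + h/2, p_n + (h/2)·k1); p_{n+1} = p_n + h·k2.
x=0.000000, p=1.800000:
  k1 = f(0.000000, 1.800000) = -0.830000
  k2 = f(0.260000, 1.584200) = -0.646802
  p ← 1.800000 + 0.52·(-0.646802) = 1.463663
p(0.52) ≈ 1.4637

1.4637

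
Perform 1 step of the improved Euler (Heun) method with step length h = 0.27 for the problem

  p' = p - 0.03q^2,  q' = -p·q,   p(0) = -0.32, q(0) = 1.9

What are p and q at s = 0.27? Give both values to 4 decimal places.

-0.4539, 2.1035

Heun on (p,q): k1 = f(s_n, state_n); k2 = f(s_n + h, state_n + h·k1); state_{n+1} = state_n + (h/2)·(k1 + k2).
0.000000: (-0.320000, 1.900000)
  k1 = (-0.428300, 0.608000)
  predictor → (-0.435641, 2.064160)
  k2 = (-0.563464, 0.899233)
  → (-0.453888, 2.103476)
(p(0.27), q(0.27)) ≈ (-0.4539, 2.1035)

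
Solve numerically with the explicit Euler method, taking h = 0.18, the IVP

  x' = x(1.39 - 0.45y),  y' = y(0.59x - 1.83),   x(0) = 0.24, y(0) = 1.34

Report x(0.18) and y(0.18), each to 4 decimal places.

Euler on (x,y): x_{n+1} = x_n + h·x', y_{n+1} = y_n + h·y'.
0.000000: (0.240000, 1.340000); f=(0.188880, -2.262456) → (0.273998, 0.932758)
(x(0.18), y(0.18)) ≈ (0.2740, 0.9328)

0.2740, 0.9328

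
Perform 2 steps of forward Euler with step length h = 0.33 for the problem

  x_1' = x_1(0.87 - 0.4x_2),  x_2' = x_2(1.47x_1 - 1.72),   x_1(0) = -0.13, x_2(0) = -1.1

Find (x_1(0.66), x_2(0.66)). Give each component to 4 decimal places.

-0.2496, -0.1390

Euler on (x_1,x_2): x_1_{n+1} = x_1_n + h·x_1', x_2_{n+1} = x_2_n + h·x_2'.
0.000000: (-0.130000, -1.100000); f=(-0.170300, 2.102210) → (-0.186199, -0.406271)
0.330000: (-0.186199, -0.406271); f=(-0.192252, 0.809987) → (-0.249642, -0.138975)
(x_1(0.66), x_2(0.66)) ≈ (-0.2496, -0.1390)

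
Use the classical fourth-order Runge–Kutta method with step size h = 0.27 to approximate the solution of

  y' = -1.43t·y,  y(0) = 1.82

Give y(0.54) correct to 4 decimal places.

RK4: k1 = f(t_n, y_n); k2 = f(t_n + h/2, y_n + (h/2)·k1); k3 = f(t_n + h/2, y_n + (h/2)·k2); k4 = f(t_n + h, y_n + h·k3); y_{n+1} = y_n + (h/6)·(k1 + 2k2 + 2k3 + k4).
t=0.000000, y=1.820000:
  k1 = f(0.000000, 1.820000) = 0.000000
  k2 = f(0.135000, 1.820000) = -0.351351
  k3 = f(0.135000, 1.772568) = -0.342194
  k4 = f(0.270000, 1.727608) = -0.667029
  y ← 1.820000 + (0.27/6)·(k1 + 2k2 + 2k3 + k4) = 1.727565
t=0.270000, y=1.727565:
  k1 = f(0.270000, 1.727565) = -0.667013
  k2 = f(0.405000, 1.637518) = -0.948368
  k3 = f(0.405000, 1.599535) = -0.926371
  k4 = f(0.540000, 1.477445) = -1.140883
  y ← 1.727565 + (0.27/6)·(k1 + 2k2 + 2k3 + k4) = 1.477483
y(0.54) ≈ 1.4775

1.4775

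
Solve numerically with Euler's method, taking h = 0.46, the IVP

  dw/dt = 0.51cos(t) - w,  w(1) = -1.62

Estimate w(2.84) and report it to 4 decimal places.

Euler: w_{n+1} = w_n + h·f(t_n, w_n).
t=1.000000, w=-1.620000: f=1.895554 → w ← -1.620000 + 0.46·1.895554 = -0.748045
t=1.460000, w=-0.748045: f=0.804436 → w ← -0.748045 + 0.46·0.804436 = -0.378005
t=1.920000, w=-0.378005: f=0.203508 → w ← -0.378005 + 0.46·0.203508 = -0.284391
t=2.380000, w=-0.284391: f=-0.084715 → w ← -0.284391 + 0.46·(-0.084715) = -0.323360
w(2.84) ≈ -0.3234

-0.3234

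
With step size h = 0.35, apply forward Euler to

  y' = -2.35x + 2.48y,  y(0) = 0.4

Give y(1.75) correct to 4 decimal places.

Euler: y_{n+1} = y_n + h·f(x_n, y_n).
x=0.000000, y=0.400000: f=0.992000 → y ← 0.400000 + 0.35·0.992000 = 0.747200
x=0.350000, y=0.747200: f=1.030556 → y ← 0.747200 + 0.35·1.030556 = 1.107895
x=0.700000, y=1.107895: f=1.102579 → y ← 1.107895 + 0.35·1.102579 = 1.493797
x=1.050000, y=1.493797: f=1.237117 → y ← 1.493797 + 0.35·1.237117 = 1.926788
x=1.400000, y=1.926788: f=1.488434 → y ← 1.926788 + 0.35·1.488434 = 2.447740
y(1.75) ≈ 2.4477

2.4477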